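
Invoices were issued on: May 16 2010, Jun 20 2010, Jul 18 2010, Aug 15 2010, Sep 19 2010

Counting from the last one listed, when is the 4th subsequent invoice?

Jan 16 2011

All dates are Sundays, 35, 28, 28, 35 days apart.
Specifically, the 3rd Sunday of each month.
October 2010 — 3rd Sunday is Oct 17 2010.
November 2010 — 3rd Sunday is Nov 21 2010.
December 2010 — 3rd Sunday is Dec 19 2010.
3rd Sunday of January 2011: Jan 16 2011.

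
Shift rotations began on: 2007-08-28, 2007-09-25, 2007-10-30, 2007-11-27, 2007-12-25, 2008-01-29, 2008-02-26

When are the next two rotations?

2008-03-25, 2008-04-29

All Tuesdays; the gaps (28, 35, 28, 28, 35, 28) vary with month length.
This is the last Tuesday of each month.
Last Tuesday of March 2008: 2008-03-25.
April 2008 ends with Tuesday 2008-04-29.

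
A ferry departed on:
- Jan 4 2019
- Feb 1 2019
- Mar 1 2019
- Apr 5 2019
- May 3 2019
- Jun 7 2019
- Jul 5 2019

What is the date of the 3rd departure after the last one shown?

Gaps: 28, 28, 35, 28, 35, 28 days — a mix of 28 and 35. Every date is a Friday.
Each is the 1st Friday of its month.
August 2019 — 1st Friday is Aug 2 2019.
September 2019 — 1st Friday is Sep 6 2019.
October 2019 — 1st Friday is Oct 4 2019.

Oct 4 2019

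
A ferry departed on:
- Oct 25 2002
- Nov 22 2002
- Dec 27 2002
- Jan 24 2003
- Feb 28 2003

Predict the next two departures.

Gaps: 28, 35, 28, 35 days — a mix of 28 and 35. Every date is a Friday.
Each is the 4th Friday of its month.
4th Friday of March 2003: Mar 28 2003.
April 2003 — 4th Friday is Apr 25 2003.

Mar 28 2003, Apr 25 2003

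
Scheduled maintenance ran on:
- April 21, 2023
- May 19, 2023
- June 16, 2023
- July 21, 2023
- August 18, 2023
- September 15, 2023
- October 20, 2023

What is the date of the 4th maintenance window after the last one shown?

All dates are Fridays, 28, 28, 35, 28, 28, 35 days apart.
Specifically, the 3rd Friday of each month.
3rd Friday of November 2023: November 17, 2023.
December 2023 — 3rd Friday is December 15, 2023.
January 2024 — 3rd Friday is January 19, 2024.
3rd Friday of February 2024: February 16, 2024.

February 16, 2024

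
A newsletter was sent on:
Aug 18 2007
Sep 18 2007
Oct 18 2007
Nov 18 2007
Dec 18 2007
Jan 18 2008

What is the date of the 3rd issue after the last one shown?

Apr 18 2008

Each date is the 18th; the gaps (31, 30, 31, 30, 31) track the month lengths.
The rule is the 18th of each month.
February 2008: Feb 18 2008.
March 2008: Mar 18 2008.
April 2008: Apr 18 2008.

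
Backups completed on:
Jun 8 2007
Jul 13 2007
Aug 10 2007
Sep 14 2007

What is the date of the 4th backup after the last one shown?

These are Fridays at 28- or 35-day spacing (35, 28, 35).
The pattern: 2nd Friday of the month.
October 2007 — 2nd Friday is Oct 12 2007.
2nd Friday of November 2007: Nov 9 2007.
2nd Friday of December 2007: Dec 14 2007.
January 2008 — 2nd Friday is Jan 11 2008.

Jan 11 2008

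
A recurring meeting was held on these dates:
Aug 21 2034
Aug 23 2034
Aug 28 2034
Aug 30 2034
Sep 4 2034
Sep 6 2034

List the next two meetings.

Gaps: 2, 5, 2, 5, 2 days — not constant, but cyclic with period 2.
The events fall on every Monday and Wednesday.
Next Monday: Sep 11 2034.
The following Wednesday is Sep 13 2034.

Sep 11 2034, Sep 13 2034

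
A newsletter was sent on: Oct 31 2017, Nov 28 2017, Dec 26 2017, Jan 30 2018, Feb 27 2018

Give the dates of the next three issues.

Mar 27 2018, Apr 24 2018, May 29 2018

Every date is a Tuesday; gaps 28, 28, 35, 28 days.
Each is the last Tuesday of its month (at least one falls on the 29th or later, ruling out '4th Tuesday').
March 2018 ends with Tuesday Mar 27 2018.
Last Tuesday of April 2018: Apr 24 2018.
May 2018 ends with Tuesday May 29 2018.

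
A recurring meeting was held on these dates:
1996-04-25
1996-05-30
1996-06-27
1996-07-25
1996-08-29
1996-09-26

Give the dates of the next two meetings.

All Thursdays; the gaps (35, 28, 28, 35, 28) vary with month length.
This is the last Thursday of each month.
Last Thursday of October 1996: 1996-10-31.
November 1996 ends with Thursday 1996-11-28.

1996-10-31, 1996-11-28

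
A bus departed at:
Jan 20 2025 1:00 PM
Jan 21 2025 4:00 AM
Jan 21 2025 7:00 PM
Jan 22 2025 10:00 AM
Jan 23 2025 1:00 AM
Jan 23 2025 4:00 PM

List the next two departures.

Gaps: 15, 15, 15, 15, 15 hours — each event is 15 hours after the previous one.
Jan 23 2025 4:00 PM + 15 h = Jan 24 2025 7:00 AM.
Jan 24 2025 7:00 AM + 15 h = Jan 24 2025 10:00 PM.

Jan 24 2025 7:00 AM, Jan 24 2025 10:00 PM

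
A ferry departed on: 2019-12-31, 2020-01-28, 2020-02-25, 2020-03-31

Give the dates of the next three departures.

Every date is a Tuesday; gaps 28, 28, 35 days.
Each is the last Tuesday of its month (at least one falls on the 29th or later, ruling out '4th Tuesday').
April 2020 ends with Tuesday 2020-04-28.
May 2020 ends with Tuesday 2020-05-26.
Last Tuesday of June 2020: 2020-06-30.

2020-04-28, 2020-05-26, 2020-06-30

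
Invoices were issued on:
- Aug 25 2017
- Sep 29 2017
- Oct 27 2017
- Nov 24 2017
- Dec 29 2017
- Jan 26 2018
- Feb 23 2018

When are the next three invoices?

Mar 30 2018, Apr 27 2018, May 25 2018

These are Fridays with 35, 28, 28, 35, 28, 28-day gaps.
Each is the final Friday of its month — Sep 29 2017 is past the 28th, so '4th Friday' doesn't fit.
Last Friday of March 2018: Mar 30 2018.
Last Friday of April 2018: Apr 27 2018.
Last Friday of May 2018: May 25 2018.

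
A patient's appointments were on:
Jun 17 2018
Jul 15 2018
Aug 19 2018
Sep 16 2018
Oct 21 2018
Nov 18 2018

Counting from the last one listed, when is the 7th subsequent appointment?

Jun 16 2019

Gaps: 28, 35, 28, 35, 28 days — a mix of 28 and 35. Every date is a Sunday.
Each is the 3rd Sunday of its month.
December 2018 — 3rd Sunday is Dec 16 2018.
3rd Sunday of January 2019: Jan 20 2019.
February 2019 — 3rd Sunday is Feb 17 2019.
March 2019 — 3rd Sunday is Mar 17 2019.
3rd Sunday of April 2019: Apr 21 2019.
May 2019 — 3rd Sunday is May 19 2019.
3rd Sunday of June 2019: Jun 16 2019.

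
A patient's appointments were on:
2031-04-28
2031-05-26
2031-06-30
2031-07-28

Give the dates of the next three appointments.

These are Mondays with 28, 35, 28-day gaps.
Each is the final Monday of its month — 2031-06-30 is past the 28th, so '4th Monday' doesn't fit.
Last Monday of August 2031: 2031-08-25.
September 2031 ends with Monday 2031-09-29.
October 2031 ends with Monday 2031-10-27.

2031-08-25, 2031-09-29, 2031-10-27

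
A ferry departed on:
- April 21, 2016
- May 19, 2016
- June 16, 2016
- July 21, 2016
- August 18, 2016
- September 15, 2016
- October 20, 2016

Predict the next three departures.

Gaps: 28, 28, 35, 28, 28, 35 days — a mix of 28 and 35. Every date is a Thursday.
Each is the 3rd Thursday of its month.
November 2016 — 3rd Thursday is November 17, 2016.
December 2016 — 3rd Thursday is December 15, 2016.
January 2017 — 3rd Thursday is January 19, 2017.

November 17, 2016; December 15, 2016; January 19, 2017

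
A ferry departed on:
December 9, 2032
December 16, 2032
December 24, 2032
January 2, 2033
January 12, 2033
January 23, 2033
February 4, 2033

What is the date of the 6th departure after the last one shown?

May 8, 2033

Gaps: 7, 8, 9, 10, 11, 12 days — each gap is 1 larger than the previous one.
Next gap: 13 days. February 4, 2033 + 13 days = February 17, 2033.
Next gap: 14 days. February 17, 2033 + 14 days = March 3, 2033.
Next gap: 15 days. March 3, 2033 + 15 days = March 18, 2033.
Next gap: 16 days. March 18, 2033 + 16 days = April 3, 2033.
Next gap: 17 days. April 3, 2033 + 17 days = April 20, 2033.
Next gap: 18 days. April 20, 2033 + 18 days = May 8, 2033.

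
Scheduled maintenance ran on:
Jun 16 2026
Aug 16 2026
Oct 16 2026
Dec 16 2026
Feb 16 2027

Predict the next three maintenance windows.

Apr 16 2027, Jun 16 2027, Aug 16 2027

Gaps: 61, 61, 61, 62 days — not constant. Every event is on the 16th of the month.
Pattern: the 16th of every 2 months.
Next: April 2027 → Apr 16 2027.
Next: June 2027 → Jun 16 2027.
Next: August 2027 → Aug 16 2027.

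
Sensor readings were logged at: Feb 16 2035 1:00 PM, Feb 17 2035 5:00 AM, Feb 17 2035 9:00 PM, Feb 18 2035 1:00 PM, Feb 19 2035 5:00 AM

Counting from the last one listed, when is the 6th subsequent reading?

Spacing: 16, 16, 16, 16 h — constant 16 h.
Feb 19 2035 5:00 AM + 16 h = Feb 19 2035 9:00 PM.
Feb 19 2035 9:00 PM + 16 h = Feb 20 2035 1:00 PM.
Feb 20 2035 1:00 PM + 16 h = Feb 21 2035 5:00 AM.
Feb 21 2035 5:00 AM + 16 h = Feb 21 2035 9:00 PM.
Feb 21 2035 9:00 PM + 16 h = Feb 22 2035 1:00 PM.
Feb 22 2035 1:00 PM + 16 h = Feb 23 2035 5:00 AM.

Feb 23 2035 5:00 AM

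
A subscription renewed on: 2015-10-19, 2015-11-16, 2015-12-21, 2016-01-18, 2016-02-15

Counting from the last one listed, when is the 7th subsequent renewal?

2016-09-19

These are Mondays at 28- or 35-day spacing (28, 35, 28, 28).
The pattern: 3rd Monday of the month.
3rd Monday of March 2016: 2016-03-21.
April 2016 — 3rd Monday is 2016-04-18.
May 2016 — 3rd Monday is 2016-05-16.
3rd Monday of June 2016: 2016-06-20.
3rd Monday of July 2016: 2016-07-18.
August 2016 — 3rd Monday is 2016-08-15.
September 2016 — 3rd Monday is 2016-09-19.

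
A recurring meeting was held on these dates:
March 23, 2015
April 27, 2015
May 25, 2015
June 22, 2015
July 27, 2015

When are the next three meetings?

August 24, 2015; September 28, 2015; October 26, 2015

All dates are Mondays, 35, 28, 28, 35 days apart.
Specifically, the 4th Monday of each month.
August 2015 — 4th Monday is August 24, 2015.
4th Monday of September 2015: September 28, 2015.
October 2015 — 4th Monday is October 26, 2015.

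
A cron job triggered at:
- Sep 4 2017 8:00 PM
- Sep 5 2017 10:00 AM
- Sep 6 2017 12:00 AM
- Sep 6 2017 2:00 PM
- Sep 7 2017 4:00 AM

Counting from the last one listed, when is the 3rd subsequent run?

Spacing: 14, 14, 14, 14 h — constant 14 h.
Sep 7 2017 4:00 AM + 14 h = Sep 7 2017 6:00 PM.
Sep 7 2017 6:00 PM + 14 h = Sep 8 2017 8:00 AM.
Sep 8 2017 8:00 AM + 14 h = Sep 8 2017 10:00 PM.

Sep 8 2017 10:00 PM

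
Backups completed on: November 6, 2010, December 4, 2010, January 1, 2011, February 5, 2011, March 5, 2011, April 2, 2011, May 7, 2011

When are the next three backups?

These are Saturdays at 28- or 35-day spacing (28, 28, 35, 28, 28, 35).
The pattern: 1st Saturday of the month.
1st Saturday of June 2011: June 4, 2011.
July 2011 — 1st Saturday is July 2, 2011.
1st Saturday of August 2011: August 6, 2011.

June 4, 2011; July 2, 2011; August 6, 2011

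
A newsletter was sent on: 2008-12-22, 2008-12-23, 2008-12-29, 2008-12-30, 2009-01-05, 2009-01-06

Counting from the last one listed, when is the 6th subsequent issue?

Every event lands on a Monday or Tuesday (gaps cycle 1, 6, 1, 6, 1).
So the schedule is: every Monday and Tuesday.
Next Monday: 2009-01-12.
Next Tuesday: 2009-01-13.
Next Monday: 2009-01-19.
The following Tuesday is 2009-01-20.
The following Monday is 2009-01-26.
The following Tuesday is 2009-01-27.

2009-01-27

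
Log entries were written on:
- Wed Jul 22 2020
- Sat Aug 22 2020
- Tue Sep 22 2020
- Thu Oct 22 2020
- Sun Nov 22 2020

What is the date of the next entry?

Tue Dec 22 2020

Each date is the 22nd; the gaps (31, 31, 30, 31) track the month lengths.
The rule is the 22nd of each month.
Next: December 2020 → Tue Dec 22 2020.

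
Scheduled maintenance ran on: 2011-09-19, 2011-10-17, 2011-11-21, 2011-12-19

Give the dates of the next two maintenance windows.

2012-01-16, 2012-02-20

All dates are Mondays, 28, 35, 28 days apart.
Specifically, the 3rd Monday of each month.
January 2012 — 3rd Monday is 2012-01-16.
February 2012 — 3rd Monday is 2012-02-20.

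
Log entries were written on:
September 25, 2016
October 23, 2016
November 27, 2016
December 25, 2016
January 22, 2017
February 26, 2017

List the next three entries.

March 26, 2017; April 23, 2017; May 28, 2017

All dates are Sundays, 28, 35, 28, 28, 35 days apart.
Specifically, the 4th Sunday of each month.
4th Sunday of March 2017: March 26, 2017.
4th Sunday of April 2017: April 23, 2017.
4th Sunday of May 2017: May 28, 2017.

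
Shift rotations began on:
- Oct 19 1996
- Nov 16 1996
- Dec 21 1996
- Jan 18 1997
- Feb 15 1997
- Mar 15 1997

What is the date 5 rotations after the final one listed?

All dates are Saturdays, 28, 35, 28, 28, 28 days apart.
Specifically, the 3rd Saturday of each month.
3rd Saturday of April 1997: Apr 19 1997.
3rd Saturday of May 1997: May 17 1997.
June 1997 — 3rd Saturday is Jun 21 1997.
July 1997 — 3rd Saturday is Jul 19 1997.
3rd Saturday of August 1997: Aug 16 1997.

Aug 16 1997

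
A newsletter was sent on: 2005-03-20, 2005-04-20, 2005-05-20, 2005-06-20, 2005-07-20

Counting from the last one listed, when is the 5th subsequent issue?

Each date is the 20th; the gaps (31, 30, 31, 30) track the month lengths.
The rule is the 20th of each month.
August 2005: 2005-08-20.
September 2005: 2005-09-20.
October 2005: 2005-10-20.
November 2005: 2005-11-20.
Next: December 2005 → 2005-12-20.

2005-12-20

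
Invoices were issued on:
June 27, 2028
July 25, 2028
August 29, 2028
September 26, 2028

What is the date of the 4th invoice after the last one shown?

January 30, 2029

Every date is a Tuesday; gaps 28, 35, 28 days.
Each is the last Tuesday of its month (at least one falls on the 29th or later, ruling out '4th Tuesday').
Last Tuesday of October 2028: October 31, 2028.
November 2028 ends with Tuesday November 28, 2028.
Last Tuesday of December 2028: December 26, 2028.
Last Tuesday of January 2029: January 30, 2029.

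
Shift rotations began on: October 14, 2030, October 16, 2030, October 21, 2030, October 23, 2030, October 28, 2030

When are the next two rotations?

The gap pattern 2, 5, 2, 5 repeats every 2 events.
These are the Mondays and Wednesdays of each week.
Next Wednesday: October 30, 2030.
The following Monday is November 4, 2030.

October 30, 2030; November 4, 2030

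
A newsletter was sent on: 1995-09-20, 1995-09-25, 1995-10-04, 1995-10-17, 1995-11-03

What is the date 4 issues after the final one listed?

1996-02-19

Gaps: 5, 9, 13, 17 days — each gap is 4 larger than the previous one.
Next gap: 21 days. 1995-11-03 + 21 days = 1995-11-24.
Next gap: 25 days. 1995-11-24 + 25 days = 1995-12-19.
Next gap: 29 days. 1995-12-19 + 29 days = 1996-01-17.
Next gap: 33 days. 1996-01-17 + 33 days = 1996-02-19.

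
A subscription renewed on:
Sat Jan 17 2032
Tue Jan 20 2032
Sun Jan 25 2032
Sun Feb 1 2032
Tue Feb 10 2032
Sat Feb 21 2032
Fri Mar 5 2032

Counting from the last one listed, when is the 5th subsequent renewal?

Tue Jun 8 2032

Gaps: 3, 5, 7, 9, 11, 13 days — each gap is 2 larger than the previous one.
Next gap: 15 days. Fri Mar 5 2032 + 15 days = Sat Mar 20 2032.
Next gap: 17 days. Sat Mar 20 2032 + 17 days = Tue Apr 6 2032.
Next gap: 19 days. Tue Apr 6 2032 + 19 days = Sun Apr 25 2032.
Next gap: 21 days. Sun Apr 25 2032 + 21 days = Sun May 16 2032.
Next gap: 23 days. Sun May 16 2032 + 23 days = Tue Jun 8 2032.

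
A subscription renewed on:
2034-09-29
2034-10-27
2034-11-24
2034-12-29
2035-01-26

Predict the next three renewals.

2035-02-23, 2035-03-30, 2035-04-27

Every date is a Friday; gaps 28, 28, 35, 28 days.
Each is the last Friday of its month (at least one falls on the 29th or later, ruling out '4th Friday').
Last Friday of February 2035: 2035-02-23.
Last Friday of March 2035: 2035-03-30.
Last Friday of April 2035: 2035-04-27.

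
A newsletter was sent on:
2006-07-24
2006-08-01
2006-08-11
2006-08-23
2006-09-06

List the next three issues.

Gaps: 8, 10, 12, 14 days — each gap is 2 larger than the previous one.
Next gap: 16 days. 2006-09-06 + 16 days = 2006-09-22.
Next gap: 18 days. 2006-09-22 + 18 days = 2006-10-10.
Next gap: 20 days. 2006-10-10 + 20 days = 2006-10-30.

2006-09-22, 2006-10-10, 2006-10-30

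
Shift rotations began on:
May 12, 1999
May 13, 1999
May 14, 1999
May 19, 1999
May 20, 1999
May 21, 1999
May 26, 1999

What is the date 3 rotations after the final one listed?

June 2, 1999

Every event lands on a Wednesday or Thursday or Friday (gaps cycle 1, 1, 5, 1, 1, 5).
So the schedule is: every Wednesday, Thursday and Friday.
Next Thursday: May 27, 1999.
Next Friday: May 28, 1999.
Next Wednesday: June 2, 1999.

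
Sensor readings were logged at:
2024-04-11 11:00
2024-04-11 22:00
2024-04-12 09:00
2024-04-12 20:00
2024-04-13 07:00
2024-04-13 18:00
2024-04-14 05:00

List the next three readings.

2024-04-14 16:00, 2024-04-15 03:00, 2024-04-15 14:00

Gaps: 11, 11, 11, 11, 11, 11 hours — each event is 11 hours after the previous one.
2024-04-14 05:00 + 11 h = 2024-04-14 16:00.
2024-04-14 16:00 + 11 h = 2024-04-15 03:00.
2024-04-15 03:00 + 11 h = 2024-04-15 14:00.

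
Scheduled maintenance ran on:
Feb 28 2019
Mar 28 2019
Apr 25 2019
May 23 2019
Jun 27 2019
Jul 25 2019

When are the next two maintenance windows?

Aug 22 2019, Sep 26 2019

Gaps: 28, 28, 28, 35, 28 days — a mix of 28 and 35. Every date is a Thursday.
Each is the 4th Thursday of its month.
4th Thursday of August 2019: Aug 22 2019.
September 2019 — 4th Thursday is Sep 26 2019.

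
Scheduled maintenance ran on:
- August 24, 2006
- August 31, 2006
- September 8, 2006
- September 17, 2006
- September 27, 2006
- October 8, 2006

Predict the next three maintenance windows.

October 20, 2006; November 2, 2006; November 16, 2006

Gaps: 7, 8, 9, 10, 11 days — each gap is 1 larger than the previous one.
Next gap: 12 days. October 8, 2006 + 12 days = October 20, 2006.
Next gap: 13 days. October 20, 2006 + 13 days = November 2, 2006.
Next gap: 14 days. November 2, 2006 + 14 days = November 16, 2006.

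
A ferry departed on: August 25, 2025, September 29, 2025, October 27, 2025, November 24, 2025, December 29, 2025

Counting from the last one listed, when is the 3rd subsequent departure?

These are Mondays with 35, 28, 28, 35-day gaps.
Each is the final Monday of its month — September 29, 2025 is past the 28th, so '4th Monday' doesn't fit.
Last Monday of January 2026: January 26, 2026.
Last Monday of February 2026: February 23, 2026.
March 2026 ends with Monday March 30, 2026.

March 30, 2026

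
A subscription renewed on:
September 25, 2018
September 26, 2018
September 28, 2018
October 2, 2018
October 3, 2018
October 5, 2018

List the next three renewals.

Gaps: 1, 2, 4, 1, 2 days — not constant, but cyclic with period 3.
The events fall on every Tuesday, Wednesday and Friday.
Next Tuesday: October 9, 2018.
Next Wednesday: October 10, 2018.
Next Friday: October 12, 2018.

October 9, 2018; October 10, 2018; October 12, 2018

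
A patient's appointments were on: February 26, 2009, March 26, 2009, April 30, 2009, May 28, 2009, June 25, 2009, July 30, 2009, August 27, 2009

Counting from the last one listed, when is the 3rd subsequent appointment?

Every date is a Thursday; gaps 28, 35, 28, 28, 35, 28 days.
Each is the last Thursday of its month (at least one falls on the 29th or later, ruling out '4th Thursday').
September 2009 ends with Thursday September 24, 2009.
October 2009 ends with Thursday October 29, 2009.
Last Thursday of November 2009: November 26, 2009.

November 26, 2009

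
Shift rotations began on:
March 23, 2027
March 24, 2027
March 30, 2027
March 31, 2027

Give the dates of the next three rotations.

April 6, 2027; April 7, 2027; April 13, 2027

Gaps: 1, 6, 1 days — not constant, but cyclic with period 2.
The events fall on every Tuesday and Wednesday.
The following Tuesday is April 6, 2027.
The following Wednesday is April 7, 2027.
Next Tuesday: April 13, 2027.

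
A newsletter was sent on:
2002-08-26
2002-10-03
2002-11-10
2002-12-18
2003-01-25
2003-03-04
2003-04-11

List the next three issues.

Every event comes 38 days after the last (38, 38, 38, 38, 38, 38).
2003-04-11 + 38 days = 2003-05-19.
2003-05-19 + 38 days = 2003-06-26.
2003-06-26 + 38 days = 2003-08-03.

2003-05-19, 2003-06-26, 2003-08-03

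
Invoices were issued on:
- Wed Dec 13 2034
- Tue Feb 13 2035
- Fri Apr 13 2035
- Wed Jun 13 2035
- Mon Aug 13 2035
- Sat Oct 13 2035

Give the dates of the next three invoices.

Gaps: 62, 59, 61, 61, 61 days — not constant. Every event is on the 13th of the month.
Pattern: the 13th of every 2 months.
Next: December 2035 → Thu Dec 13 2035.
Next: February 2036 → Wed Feb 13 2036.
Next: April 2036 → Sun Apr 13 2036.

Thu Dec 13 2035, Wed Feb 13 2036, Sun Apr 13 2036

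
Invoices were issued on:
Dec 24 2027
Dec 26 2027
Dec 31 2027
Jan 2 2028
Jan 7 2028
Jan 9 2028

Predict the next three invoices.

Jan 14 2028, Jan 16 2028, Jan 21 2028

The gap pattern 2, 5, 2, 5, 2 repeats every 2 events.
These are the Fridays and Sundays of each week.
Next Friday: Jan 14 2028.
Next Sunday: Jan 16 2028.
The following Friday is Jan 21 2028.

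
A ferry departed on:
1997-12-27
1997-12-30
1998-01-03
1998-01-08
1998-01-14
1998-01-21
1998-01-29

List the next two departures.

1998-02-07, 1998-02-17

Intervals are 3, 4, 5, 6, 7, 8 days — an arithmetic progression with common difference 1.
Next gap: 9 days. 1998-01-29 + 9 days = 1998-02-07.
Next gap: 10 days. 1998-02-07 + 10 days = 1998-02-17.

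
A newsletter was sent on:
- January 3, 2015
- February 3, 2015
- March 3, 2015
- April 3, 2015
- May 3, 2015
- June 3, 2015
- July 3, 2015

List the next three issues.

August 3, 2015; September 3, 2015; October 3, 2015

Gaps: 31, 28, 31, 30, 31, 30 days — not constant. Every event is on the 3rd of the month.
Pattern: the 3rd of each month.
Next: August 2015 → August 3, 2015.
September 2015: September 3, 2015.
October 2015: October 3, 2015.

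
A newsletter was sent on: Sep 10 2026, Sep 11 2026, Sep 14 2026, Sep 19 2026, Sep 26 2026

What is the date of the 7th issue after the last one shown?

Jan 9 2027

Gaps: 1, 3, 5, 7 days — each gap is 2 larger than the previous one.
Next gap: 9 days. Sep 26 2026 + 9 days = Oct 5 2026.
Next gap: 11 days. Oct 5 2026 + 11 days = Oct 16 2026.
Next gap: 13 days. Oct 16 2026 + 13 days = Oct 29 2026.
Next gap: 15 days. Oct 29 2026 + 15 days = Nov 13 2026.
Next gap: 17 days. Nov 13 2026 + 17 days = Nov 30 2026.
Next gap: 19 days. Nov 30 2026 + 19 days = Dec 19 2026.
Next gap: 21 days. Dec 19 2026 + 21 days = Jan 9 2027.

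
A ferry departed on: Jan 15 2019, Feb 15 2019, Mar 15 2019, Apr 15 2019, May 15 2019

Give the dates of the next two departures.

The day-of-month is always 15 (31, 28, 31, 30 days between events).
So this recurs on the 15th of each month.
Next: June 2019 → Jun 15 2019.
Next: July 2019 → Jul 15 2019.

Jun 15 2019, Jul 15 2019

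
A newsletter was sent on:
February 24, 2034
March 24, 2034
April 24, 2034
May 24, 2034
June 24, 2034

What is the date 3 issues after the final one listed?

September 24, 2034

Each date is the 24th; the gaps (28, 31, 30, 31) track the month lengths.
The rule is the 24th of each month.
Next: July 2034 → July 24, 2034.
Next: August 2034 → August 24, 2034.
Next: September 2034 → September 24, 2034.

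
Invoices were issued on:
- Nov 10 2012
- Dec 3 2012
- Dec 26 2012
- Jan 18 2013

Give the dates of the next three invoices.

Feb 10 2013, Mar 5 2013, Mar 28 2013

Every event comes 23 days after the last (23, 23, 23).
Jan 18 2013 + 23 days = Feb 10 2013.
Feb 10 2013 + 23 days = Mar 5 2013.
Mar 5 2013 + 23 days = Mar 28 2013.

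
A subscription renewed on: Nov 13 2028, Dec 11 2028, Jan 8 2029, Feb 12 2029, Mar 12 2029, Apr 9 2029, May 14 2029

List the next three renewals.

All dates are Mondays, 28, 28, 35, 28, 28, 35 days apart.
Specifically, the 2nd Monday of each month.
June 2029 — 2nd Monday is Jun 11 2029.
July 2029 — 2nd Monday is Jul 9 2029.
2nd Monday of August 2029: Aug 13 2029.

Jun 11 2029, Jul 9 2029, Aug 13 2029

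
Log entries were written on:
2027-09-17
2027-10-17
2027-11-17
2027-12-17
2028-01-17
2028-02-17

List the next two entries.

2028-03-17, 2028-04-17

The day-of-month is always 17 (30, 31, 30, 31, 31 days between events).
So this recurs on the 17th of each month.
Next: March 2028 → 2028-03-17.
April 2028: 2028-04-17.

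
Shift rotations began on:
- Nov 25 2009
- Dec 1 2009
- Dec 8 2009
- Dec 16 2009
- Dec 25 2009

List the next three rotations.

Gaps: 6, 7, 8, 9 days — each gap is 1 larger than the previous one.
Next gap: 10 days. Dec 25 2009 + 10 days = Jan 4 2010.
Next gap: 11 days. Jan 4 2010 + 11 days = Jan 15 2010.
Next gap: 12 days. Jan 15 2010 + 12 days = Jan 27 2010.

Jan 4 2010, Jan 15 2010, Jan 27 2010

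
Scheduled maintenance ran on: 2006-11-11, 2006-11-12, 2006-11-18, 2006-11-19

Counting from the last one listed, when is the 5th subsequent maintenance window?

2006-12-09

Gaps: 1, 6, 1 days — not constant, but cyclic with period 2.
The events fall on every Saturday and Sunday.
The following Saturday is 2006-11-25.
The following Sunday is 2006-11-26.
The following Saturday is 2006-12-02.
Next Sunday: 2006-12-03.
Next Saturday: 2006-12-09.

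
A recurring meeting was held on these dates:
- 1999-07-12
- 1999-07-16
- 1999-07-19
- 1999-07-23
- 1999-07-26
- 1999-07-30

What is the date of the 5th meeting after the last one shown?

1999-08-16

Gaps: 4, 3, 4, 3, 4 days — not constant, but cyclic with period 2.
The events fall on every Monday and Friday.
Next Monday: 1999-08-02.
The following Friday is 1999-08-06.
The following Monday is 1999-08-09.
The following Friday is 1999-08-13.
The following Monday is 1999-08-16.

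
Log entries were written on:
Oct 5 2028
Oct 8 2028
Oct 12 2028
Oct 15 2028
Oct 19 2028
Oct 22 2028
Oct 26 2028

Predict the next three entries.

Oct 29 2028, Nov 2 2028, Nov 5 2028

Gaps: 3, 4, 3, 4, 3, 4 days — not constant, but cyclic with period 2.
The events fall on every Thursday and Sunday.
The following Sunday is Oct 29 2028.
Next Thursday: Nov 2 2028.
Next Sunday: Nov 5 2028.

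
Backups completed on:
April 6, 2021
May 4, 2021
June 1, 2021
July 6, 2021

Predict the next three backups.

All dates are Tuesdays, 28, 28, 35 days apart.
Specifically, the 1st Tuesday of each month.
August 2021 — 1st Tuesday is August 3, 2021.
1st Tuesday of September 2021: September 7, 2021.
October 2021 — 1st Tuesday is October 5, 2021.

August 3, 2021; September 7, 2021; October 5, 2021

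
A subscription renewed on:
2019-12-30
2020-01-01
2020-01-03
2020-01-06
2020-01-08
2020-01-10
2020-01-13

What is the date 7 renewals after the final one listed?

2020-01-29

The gap pattern 2, 2, 3, 2, 2, 3 repeats every 3 events.
These are the Mondays, Wednesdays and Fridays of each week.
Next Wednesday: 2020-01-15.
Next Friday: 2020-01-17.
The following Monday is 2020-01-20.
Next Wednesday: 2020-01-22.
Next Friday: 2020-01-24.
Next Monday: 2020-01-27.
Next Wednesday: 2020-01-29.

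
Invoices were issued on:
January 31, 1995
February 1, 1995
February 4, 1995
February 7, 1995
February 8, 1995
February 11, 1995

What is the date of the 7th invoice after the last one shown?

February 28, 1995

Every event lands on a Tuesday or Wednesday or Saturday (gaps cycle 1, 3, 3, 1, 3).
So the schedule is: every Tuesday, Wednesday and Saturday.
Next Tuesday: February 14, 1995.
The following Wednesday is February 15, 1995.
Next Saturday: February 18, 1995.
The following Tuesday is February 21, 1995.
Next Wednesday: February 22, 1995.
The following Saturday is February 25, 1995.
The following Tuesday is February 28, 1995.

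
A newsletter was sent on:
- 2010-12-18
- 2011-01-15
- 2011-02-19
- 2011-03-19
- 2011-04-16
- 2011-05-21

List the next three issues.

All dates are Saturdays, 28, 35, 28, 28, 35 days apart.
Specifically, the 3rd Saturday of each month.
June 2011 — 3rd Saturday is 2011-06-18.
3rd Saturday of July 2011: 2011-07-16.
August 2011 — 3rd Saturday is 2011-08-20.

2011-06-18, 2011-07-16, 2011-08-20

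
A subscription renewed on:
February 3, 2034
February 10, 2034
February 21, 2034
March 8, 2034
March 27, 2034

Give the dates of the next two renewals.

April 19, 2034; May 16, 2034

Gaps: 7, 11, 15, 19 days — each gap is 4 larger than the previous one.
Next gap: 23 days. March 27, 2034 + 23 days = April 19, 2034.
Next gap: 27 days. April 19, 2034 + 27 days = May 16, 2034.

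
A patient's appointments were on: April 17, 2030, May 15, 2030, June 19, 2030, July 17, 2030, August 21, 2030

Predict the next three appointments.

Gaps: 28, 35, 28, 35 days — a mix of 28 and 35. Every date is a Wednesday.
Each is the 3rd Wednesday of its month.
3rd Wednesday of September 2030: September 18, 2030.
3rd Wednesday of October 2030: October 16, 2030.
November 2030 — 3rd Wednesday is November 20, 2030.

September 18, 2030; October 16, 2030; November 20, 2030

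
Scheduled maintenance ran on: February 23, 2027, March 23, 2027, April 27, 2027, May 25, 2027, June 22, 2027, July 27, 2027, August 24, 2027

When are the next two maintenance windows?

All dates are Tuesdays, 28, 35, 28, 28, 35, 28 days apart.
Specifically, the 4th Tuesday of each month.
4th Tuesday of September 2027: September 28, 2027.
4th Tuesday of October 2027: October 26, 2027.

September 28, 2027; October 26, 2027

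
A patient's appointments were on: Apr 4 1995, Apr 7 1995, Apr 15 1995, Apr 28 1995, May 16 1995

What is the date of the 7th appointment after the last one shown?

The spacing grows by 5 each time: 3, 8, 13, 18 days.
Next gap: 23 days. May 16 1995 + 23 days = Jun 8 1995.
Next gap: 28 days. Jun 8 1995 + 28 days = Jul 6 1995.
Next gap: 33 days. Jul 6 1995 + 33 days = Aug 8 1995.
Next gap: 38 days. Aug 8 1995 + 38 days = Sep 15 1995.
Next gap: 43 days. Sep 15 1995 + 43 days = Oct 28 1995.
Next gap: 48 days. Oct 28 1995 + 48 days = Dec 15 1995.
Next gap: 53 days. Dec 15 1995 + 53 days = Feb 6 1996.

Feb 6 1996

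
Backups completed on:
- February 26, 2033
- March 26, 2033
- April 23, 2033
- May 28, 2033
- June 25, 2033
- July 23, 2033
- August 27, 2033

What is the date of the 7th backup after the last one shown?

March 25, 2034

Gaps: 28, 28, 35, 28, 28, 35 days — a mix of 28 and 35. Every date is a Saturday.
Each is the 4th Saturday of its month.
4th Saturday of September 2033: September 24, 2033.
October 2033 — 4th Saturday is October 22, 2033.
November 2033 — 4th Saturday is November 26, 2033.
December 2033 — 4th Saturday is December 24, 2033.
January 2034 — 4th Saturday is January 28, 2034.
4th Saturday of February 2034: February 25, 2034.
March 2034 — 4th Saturday is March 25, 2034.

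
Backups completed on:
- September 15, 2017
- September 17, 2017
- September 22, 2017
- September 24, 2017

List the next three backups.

Every event lands on a Friday or Sunday (gaps cycle 2, 5, 2).
So the schedule is: every Friday and Sunday.
The following Friday is September 29, 2017.
Next Sunday: October 1, 2017.
Next Friday: October 6, 2017.

September 29, 2017; October 1, 2017; October 6, 2017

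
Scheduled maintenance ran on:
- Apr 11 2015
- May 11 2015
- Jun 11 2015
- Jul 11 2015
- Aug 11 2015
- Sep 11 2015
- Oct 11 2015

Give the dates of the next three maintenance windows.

Nov 11 2015, Dec 11 2015, Jan 11 2016

The day-of-month is always 11 (30, 31, 30, 31, 31, 30 days between events).
So this recurs on the 11th of each month.
November 2015: Nov 11 2015.
December 2015: Dec 11 2015.
Next: January 2016 → Jan 11 2016.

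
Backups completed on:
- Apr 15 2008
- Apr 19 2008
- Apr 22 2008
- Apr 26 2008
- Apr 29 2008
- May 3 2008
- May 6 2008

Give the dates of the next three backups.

May 10 2008, May 13 2008, May 17 2008

The gap pattern 4, 3, 4, 3, 4, 3 repeats every 2 events.
These are the Tuesdays and Saturdays of each week.
Next Saturday: May 10 2008.
The following Tuesday is May 13 2008.
Next Saturday: May 17 2008.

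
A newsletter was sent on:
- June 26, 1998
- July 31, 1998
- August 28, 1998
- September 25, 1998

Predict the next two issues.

All Fridays; the gaps (35, 28, 28) vary with month length.
This is the last Friday of each month.
Last Friday of October 1998: October 30, 1998.
November 1998 ends with Friday November 27, 1998.

October 30, 1998; November 27, 1998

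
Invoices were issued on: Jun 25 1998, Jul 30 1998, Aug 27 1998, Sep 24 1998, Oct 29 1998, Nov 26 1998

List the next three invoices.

Dec 31 1998, Jan 28 1999, Feb 25 1999

Every date is a Thursday; gaps 35, 28, 28, 35, 28 days.
Each is the last Thursday of its month (at least one falls on the 29th or later, ruling out '4th Thursday').
December 1998 ends with Thursday Dec 31 1998.
Last Thursday of January 1999: Jan 28 1999.
February 1999 ends with Thursday Feb 25 1999.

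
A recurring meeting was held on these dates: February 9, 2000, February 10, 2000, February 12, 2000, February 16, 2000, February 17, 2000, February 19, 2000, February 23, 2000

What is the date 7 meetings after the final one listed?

March 9, 2000

The gap pattern 1, 2, 4, 1, 2, 4 repeats every 3 events.
These are the Wednesdays, Thursdays and Saturdays of each week.
Next Thursday: February 24, 2000.
The following Saturday is February 26, 2000.
Next Wednesday: March 1, 2000.
The following Thursday is March 2, 2000.
Next Saturday: March 4, 2000.
Next Wednesday: March 8, 2000.
Next Thursday: March 9, 2000.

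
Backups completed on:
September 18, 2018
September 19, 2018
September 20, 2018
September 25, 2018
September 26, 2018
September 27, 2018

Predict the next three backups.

Gaps: 1, 1, 5, 1, 1 days — not constant, but cyclic with period 3.
The events fall on every Tuesday, Wednesday and Thursday.
The following Tuesday is October 2, 2018.
The following Wednesday is October 3, 2018.
Next Thursday: October 4, 2018.

October 2, 2018; October 3, 2018; October 4, 2018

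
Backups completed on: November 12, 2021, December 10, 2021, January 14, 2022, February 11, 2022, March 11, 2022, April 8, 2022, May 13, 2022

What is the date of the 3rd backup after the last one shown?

August 12, 2022

All dates are Fridays, 28, 35, 28, 28, 28, 35 days apart.
Specifically, the 2nd Friday of each month.
2nd Friday of June 2022: June 10, 2022.
2nd Friday of July 2022: July 8, 2022.
August 2022 — 2nd Friday is August 12, 2022.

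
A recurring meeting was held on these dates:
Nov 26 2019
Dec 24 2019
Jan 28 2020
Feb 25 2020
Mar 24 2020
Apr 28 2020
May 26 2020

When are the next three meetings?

These are Tuesdays at 28- or 35-day spacing (28, 35, 28, 28, 35, 28).
The pattern: 4th Tuesday of the month.
4th Tuesday of June 2020: Jun 23 2020.
July 2020 — 4th Tuesday is Jul 28 2020.
4th Tuesday of August 2020: Aug 25 2020.

Jun 23 2020, Jul 28 2020, Aug 25 2020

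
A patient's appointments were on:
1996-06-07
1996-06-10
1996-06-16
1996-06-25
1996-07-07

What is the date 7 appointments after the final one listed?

1996-12-22

Gaps: 3, 6, 9, 12 days — each gap is 3 larger than the previous one.
Next gap: 15 days. 1996-07-07 + 15 days = 1996-07-22.
Next gap: 18 days. 1996-07-22 + 18 days = 1996-08-09.
Next gap: 21 days. 1996-08-09 + 21 days = 1996-08-30.
Next gap: 24 days. 1996-08-30 + 24 days = 1996-09-23.
Next gap: 27 days. 1996-09-23 + 27 days = 1996-10-20.
Next gap: 30 days. 1996-10-20 + 30 days = 1996-11-19.
Next gap: 33 days. 1996-11-19 + 33 days = 1996-12-22.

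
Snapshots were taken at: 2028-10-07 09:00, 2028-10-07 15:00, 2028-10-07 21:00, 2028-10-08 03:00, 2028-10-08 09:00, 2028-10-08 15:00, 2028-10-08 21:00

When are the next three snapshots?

2028-10-09 03:00, 2028-10-09 09:00, 2028-10-09 15:00

Spacing: 6, 6, 6, 6, 6, 6 h — constant 6 h.
2028-10-08 21:00 + 6 h = 2028-10-09 03:00.
2028-10-09 03:00 + 6 h = 2028-10-09 09:00.
2028-10-09 09:00 + 6 h = 2028-10-09 15:00.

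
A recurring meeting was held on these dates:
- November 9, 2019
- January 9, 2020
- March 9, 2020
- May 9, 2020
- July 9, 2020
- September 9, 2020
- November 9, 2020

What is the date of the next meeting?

January 9, 2021

Gaps: 61, 60, 61, 61, 62, 61 days — not constant. Every event is on the 9th of the month.
Pattern: the 9th of every 2 months.
Next: January 2021 → January 9, 2021.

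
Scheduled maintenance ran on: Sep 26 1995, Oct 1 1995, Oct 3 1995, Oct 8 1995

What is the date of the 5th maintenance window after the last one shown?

Every event lands on a Tuesday or Sunday (gaps cycle 5, 2, 5).
So the schedule is: every Tuesday and Sunday.
The following Tuesday is Oct 10 1995.
Next Sunday: Oct 15 1995.
Next Tuesday: Oct 17 1995.
Next Sunday: Oct 22 1995.
The following Tuesday is Oct 24 1995.

Oct 24 1995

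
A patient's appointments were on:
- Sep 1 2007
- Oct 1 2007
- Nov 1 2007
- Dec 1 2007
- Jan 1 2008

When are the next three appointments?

Gaps: 30, 31, 30, 31 days — not constant. Every event is on the 1st of the month.
Pattern: the 1st of each month.
Next: February 2008 → Feb 1 2008.
Next: March 2008 → Mar 1 2008.
April 2008: Apr 1 2008.

Feb 1 2008, Mar 1 2008, Apr 1 2008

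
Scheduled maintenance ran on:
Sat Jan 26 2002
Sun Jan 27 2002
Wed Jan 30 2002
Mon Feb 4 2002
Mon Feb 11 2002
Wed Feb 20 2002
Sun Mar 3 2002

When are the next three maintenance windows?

Sat Mar 16 2002, Sun Mar 31 2002, Wed Apr 17 2002

The spacing grows by 2 each time: 1, 3, 5, 7, 9, 11 days.
Next gap: 13 days. Sun Mar 3 2002 + 13 days = Sat Mar 16 2002.
Next gap: 15 days. Sat Mar 16 2002 + 15 days = Sun Mar 31 2002.
Next gap: 17 days. Sun Mar 31 2002 + 17 days = Wed Apr 17 2002.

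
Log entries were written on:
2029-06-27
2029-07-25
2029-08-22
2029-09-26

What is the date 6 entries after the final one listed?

2030-03-27

These are Wednesdays at 28- or 35-day spacing (28, 28, 35).
The pattern: 4th Wednesday of the month.
October 2029 — 4th Wednesday is 2029-10-24.
4th Wednesday of November 2029: 2029-11-28.
December 2029 — 4th Wednesday is 2029-12-26.
4th Wednesday of January 2030: 2030-01-23.
4th Wednesday of February 2030: 2030-02-27.
March 2030 — 4th Wednesday is 2030-03-27.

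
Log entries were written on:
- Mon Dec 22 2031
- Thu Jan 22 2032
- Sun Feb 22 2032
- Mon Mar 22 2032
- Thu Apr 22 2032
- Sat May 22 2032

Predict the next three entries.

Gaps: 31, 31, 29, 31, 30 days — not constant. Every event is on the 22nd of the month.
Pattern: the 22nd of each month.
June 2032: Tue Jun 22 2032.
July 2032: Thu Jul 22 2032.
Next: August 2032 → Sun Aug 22 2032.

Tue Jun 22 2032, Thu Jul 22 2032, Sun Aug 22 2032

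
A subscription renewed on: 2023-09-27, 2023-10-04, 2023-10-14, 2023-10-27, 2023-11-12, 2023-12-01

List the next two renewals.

2023-12-23, 2024-01-17

Intervals are 7, 10, 13, 16, 19 days — an arithmetic progression with common difference 3.
Next gap: 22 days. 2023-12-01 + 22 days = 2023-12-23.
Next gap: 25 days. 2023-12-23 + 25 days = 2024-01-17.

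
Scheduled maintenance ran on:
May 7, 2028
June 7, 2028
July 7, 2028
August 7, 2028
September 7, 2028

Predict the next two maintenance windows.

Each date is the 7th; the gaps (31, 30, 31, 31) track the month lengths.
The rule is the 7th of each month.
October 2028: October 7, 2028.
Next: November 2028 → November 7, 2028.

October 7, 2028; November 7, 2028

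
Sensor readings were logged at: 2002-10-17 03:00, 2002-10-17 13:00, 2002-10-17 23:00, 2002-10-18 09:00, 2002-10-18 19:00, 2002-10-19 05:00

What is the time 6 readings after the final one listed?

Spacing: 10, 10, 10, 10, 10 h — constant 10 h.
2002-10-19 05:00 + 10 h = 2002-10-19 15:00.
2002-10-19 15:00 + 10 h = 2002-10-20 01:00.
2002-10-20 01:00 + 10 h = 2002-10-20 11:00.
2002-10-20 11:00 + 10 h = 2002-10-20 21:00.
2002-10-20 21:00 + 10 h = 2002-10-21 07:00.
2002-10-21 07:00 + 10 h = 2002-10-21 17:00.

2002-10-21 17:00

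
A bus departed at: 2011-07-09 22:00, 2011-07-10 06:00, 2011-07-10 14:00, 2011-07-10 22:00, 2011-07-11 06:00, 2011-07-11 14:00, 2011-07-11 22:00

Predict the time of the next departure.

Spacing: 8, 8, 8, 8, 8, 8 h — constant 8 h.
2011-07-11 22:00 + 8 h = 2011-07-12 06:00.

2011-07-12 06:00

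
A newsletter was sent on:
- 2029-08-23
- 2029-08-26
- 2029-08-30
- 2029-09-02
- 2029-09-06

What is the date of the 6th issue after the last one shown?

2029-09-27

The gap pattern 3, 4, 3, 4 repeats every 2 events.
These are the Thursdays and Sundays of each week.
The following Sunday is 2029-09-09.
Next Thursday: 2029-09-13.
Next Sunday: 2029-09-16.
Next Thursday: 2029-09-20.
The following Sunday is 2029-09-23.
The following Thursday is 2029-09-27.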